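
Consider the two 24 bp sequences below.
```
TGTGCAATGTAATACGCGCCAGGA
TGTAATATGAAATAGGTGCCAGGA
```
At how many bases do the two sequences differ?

The sequences differ at bases 4, 5, 6, 10, 15, 17 (1-based) — 6 in total.

6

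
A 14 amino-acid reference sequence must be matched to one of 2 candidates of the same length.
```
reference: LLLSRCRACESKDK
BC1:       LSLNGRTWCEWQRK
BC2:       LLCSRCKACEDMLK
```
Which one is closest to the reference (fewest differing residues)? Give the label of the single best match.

BC2

BC1 differs at 9 residues; BC2 differs at 5 residues. The closest is BC2.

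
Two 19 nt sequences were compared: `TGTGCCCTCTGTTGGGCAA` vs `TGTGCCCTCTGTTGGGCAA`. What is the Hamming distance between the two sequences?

The two sequences are identical at every position.

0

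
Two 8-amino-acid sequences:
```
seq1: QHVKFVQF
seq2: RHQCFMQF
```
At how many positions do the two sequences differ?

The sequences differ at positions 1, 3, 4, 6 (1-based) — 4 in total.

4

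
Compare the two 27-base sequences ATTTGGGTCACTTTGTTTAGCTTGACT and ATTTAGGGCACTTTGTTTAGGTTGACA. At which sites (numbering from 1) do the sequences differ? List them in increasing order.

5, 8, 21, 27

Differences at site 5 (G→A), site 8 (T→G), site 21 (C→G), site 27 (T→A).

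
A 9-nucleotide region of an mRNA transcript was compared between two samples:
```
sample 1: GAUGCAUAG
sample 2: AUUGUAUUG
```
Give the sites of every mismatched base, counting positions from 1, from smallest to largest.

Scanning 1-based: 1: G/A; 2: A/U; 5: C/U; 8: A/U.

1, 2, 5, 8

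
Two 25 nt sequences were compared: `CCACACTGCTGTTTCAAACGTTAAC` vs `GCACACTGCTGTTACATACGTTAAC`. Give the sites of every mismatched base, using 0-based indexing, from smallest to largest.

Scanning 0-based: 0: C/G; 13: T/A; 16: A/T.

0, 13, 16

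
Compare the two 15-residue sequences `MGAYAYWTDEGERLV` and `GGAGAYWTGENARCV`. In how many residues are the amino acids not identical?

The sequences differ at residues 1, 4, 9, 11, 12, 14 (1-based) — 6 in total.

6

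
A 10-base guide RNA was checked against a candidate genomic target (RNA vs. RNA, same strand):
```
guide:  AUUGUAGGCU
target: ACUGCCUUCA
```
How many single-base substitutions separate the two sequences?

Mismatches (1-based): site 2: U→C; site 5: U→C; site 6: A→C; site 7: G→U; site 8: G→U; site 10: U→A.

6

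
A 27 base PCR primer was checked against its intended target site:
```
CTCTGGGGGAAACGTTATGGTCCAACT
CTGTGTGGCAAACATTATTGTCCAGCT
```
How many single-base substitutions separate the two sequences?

The sequences differ at positions 3, 6, 9, 14, 19, 25 (1-based) — 6 in total.

6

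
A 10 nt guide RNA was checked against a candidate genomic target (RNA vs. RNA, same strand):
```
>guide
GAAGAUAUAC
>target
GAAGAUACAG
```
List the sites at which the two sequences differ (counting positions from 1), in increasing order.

Differences at site 8 (U→C), site 10 (C→G).

8, 10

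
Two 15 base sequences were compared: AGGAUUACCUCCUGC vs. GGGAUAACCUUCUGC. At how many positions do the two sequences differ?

Comparing position by position, 3 positions differ: 1 (A/G), 6 (U/A), 11 (C/U).

3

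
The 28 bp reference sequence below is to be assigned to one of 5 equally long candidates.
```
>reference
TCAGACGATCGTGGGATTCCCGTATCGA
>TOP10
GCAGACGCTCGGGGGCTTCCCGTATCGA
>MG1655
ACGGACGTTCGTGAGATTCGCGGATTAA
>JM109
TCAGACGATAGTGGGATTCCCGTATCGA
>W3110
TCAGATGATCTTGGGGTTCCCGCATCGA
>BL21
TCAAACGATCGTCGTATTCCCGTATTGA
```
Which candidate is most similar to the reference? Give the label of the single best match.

Hamming distances to reference — TOP10: 4; MG1655: 8; JM109: 1; W3110: 4; BL21: 4.
Smallest is JM109 with 1 mismatch.

JM109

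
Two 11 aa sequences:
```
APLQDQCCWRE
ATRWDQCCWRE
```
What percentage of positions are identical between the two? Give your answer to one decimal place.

Mismatches at positions 2, 3, 4 (1-based): 3 of 11.
Identical positions: 8/11 = 72.73% → 72.7%.

72.7%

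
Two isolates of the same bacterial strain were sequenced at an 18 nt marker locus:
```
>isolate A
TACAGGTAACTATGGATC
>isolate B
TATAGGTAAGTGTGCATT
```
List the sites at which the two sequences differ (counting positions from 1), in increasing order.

Differences at site 3 (C→T), site 10 (C→G), site 12 (A→G), site 15 (G→C), site 18 (C→T).

3, 10, 12, 15, 18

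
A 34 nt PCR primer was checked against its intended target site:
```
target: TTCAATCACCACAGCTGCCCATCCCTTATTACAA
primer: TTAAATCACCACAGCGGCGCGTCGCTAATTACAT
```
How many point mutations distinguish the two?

7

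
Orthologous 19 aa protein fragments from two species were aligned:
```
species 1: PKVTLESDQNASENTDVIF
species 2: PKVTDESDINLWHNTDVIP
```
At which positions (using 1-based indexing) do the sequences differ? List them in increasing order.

Scanning 1-based: 5: L/D; 9: Q/I; 11: A/L; 12: S/W; 13: E/H; 19: F/P.

5, 9, 11, 12, 13, 19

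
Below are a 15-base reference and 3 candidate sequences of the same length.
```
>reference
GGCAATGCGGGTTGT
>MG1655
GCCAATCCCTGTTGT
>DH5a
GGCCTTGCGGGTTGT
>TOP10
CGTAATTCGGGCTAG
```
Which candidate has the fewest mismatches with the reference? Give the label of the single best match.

Hamming distances to reference — MG1655: 4; DH5a: 2; TOP10: 6.
Smallest is DH5a with 2 mismatches.

DH5a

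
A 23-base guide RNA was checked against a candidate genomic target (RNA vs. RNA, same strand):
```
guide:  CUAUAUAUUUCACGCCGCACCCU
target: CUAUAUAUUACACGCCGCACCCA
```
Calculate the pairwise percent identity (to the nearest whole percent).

91%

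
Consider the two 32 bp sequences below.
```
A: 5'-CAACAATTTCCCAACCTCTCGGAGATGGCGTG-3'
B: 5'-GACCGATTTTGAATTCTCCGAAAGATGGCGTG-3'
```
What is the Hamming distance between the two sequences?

12

Comparing position by position, 12 sites differ: 1 (C/G), 3 (A/C), 5 (A/G), 10 (C/T), 11 (C/G), 12 (C/A), 14 (A/T), 15 (C/T), 19 (T/C), 20 (C/G), 21 (G/A), 22 (G/A).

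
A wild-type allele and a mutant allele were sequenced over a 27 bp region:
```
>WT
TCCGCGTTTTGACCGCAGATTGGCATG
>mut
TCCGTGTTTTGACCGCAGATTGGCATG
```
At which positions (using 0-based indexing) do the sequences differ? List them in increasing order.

4

Differences at position 4 (C→T).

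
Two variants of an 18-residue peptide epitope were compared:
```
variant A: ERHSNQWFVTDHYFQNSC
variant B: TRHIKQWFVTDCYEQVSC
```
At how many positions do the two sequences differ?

Comparing position by position, 6 positions differ: 1 (E/T), 4 (S/I), 5 (N/K), 12 (H/C), 14 (F/E), 16 (N/V).

6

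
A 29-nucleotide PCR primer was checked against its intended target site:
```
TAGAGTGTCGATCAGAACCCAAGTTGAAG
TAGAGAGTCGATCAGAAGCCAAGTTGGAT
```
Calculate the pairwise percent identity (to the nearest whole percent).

Mismatches at positions 6, 18, 27, 29 (1-based): 4 of 29.
Identical positions: 25/29 = 86.21% → 86%.

86%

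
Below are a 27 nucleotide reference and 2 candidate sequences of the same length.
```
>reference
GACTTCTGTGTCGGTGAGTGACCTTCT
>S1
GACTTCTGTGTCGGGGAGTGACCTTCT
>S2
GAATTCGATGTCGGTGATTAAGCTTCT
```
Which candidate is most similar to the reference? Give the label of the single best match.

S1 differs at 1 site; S2 differs at 6 sites. The closest is S1.

S1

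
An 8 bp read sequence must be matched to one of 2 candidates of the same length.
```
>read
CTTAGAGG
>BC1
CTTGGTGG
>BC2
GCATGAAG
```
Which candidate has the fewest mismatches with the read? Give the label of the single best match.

BC1 differs at 2 positions; BC2 differs at 5 positions. The closest is BC1.

BC1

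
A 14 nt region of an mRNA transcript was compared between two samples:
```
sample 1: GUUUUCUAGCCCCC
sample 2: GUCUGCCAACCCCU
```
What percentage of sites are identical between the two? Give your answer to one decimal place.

64.3%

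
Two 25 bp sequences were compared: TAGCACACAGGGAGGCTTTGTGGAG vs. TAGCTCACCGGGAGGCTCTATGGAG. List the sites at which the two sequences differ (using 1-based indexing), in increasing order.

5, 9, 18, 20

Scanning 1-based: 5: A/T; 9: A/C; 18: T/C; 20: G/A.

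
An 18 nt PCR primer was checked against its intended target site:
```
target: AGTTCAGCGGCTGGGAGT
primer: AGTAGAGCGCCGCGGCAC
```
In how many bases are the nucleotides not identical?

Comparing position by position, 8 bases differ: 4 (T/A), 5 (C/G), 10 (G/C), 12 (T/G), 13 (G/C), 16 (A/C), 17 (G/A), 18 (T/C).

8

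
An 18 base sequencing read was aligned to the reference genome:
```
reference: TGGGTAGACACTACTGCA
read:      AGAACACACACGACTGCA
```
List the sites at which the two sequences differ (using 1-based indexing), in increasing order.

Differences at site 1 (T→A), site 3 (G→A), site 4 (G→A), site 5 (T→C), site 7 (G→C), site 12 (T→G).

1, 3, 4, 5, 7, 12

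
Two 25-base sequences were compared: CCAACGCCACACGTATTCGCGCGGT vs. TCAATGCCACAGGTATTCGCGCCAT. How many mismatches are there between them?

5

Comparing position by position, 5 sites differ: 1 (C/T), 5 (C/T), 12 (C/G), 23 (G/C), 24 (G/A).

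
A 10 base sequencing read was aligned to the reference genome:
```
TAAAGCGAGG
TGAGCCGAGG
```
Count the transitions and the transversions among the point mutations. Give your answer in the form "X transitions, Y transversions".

2 transitions, 1 transversion

Mismatches (1-based):
site 2: A→G (purine→purine, transition)
site 4: A→G (purine→purine, transition)
site 5: G→C (purine→pyrimidine, transversion)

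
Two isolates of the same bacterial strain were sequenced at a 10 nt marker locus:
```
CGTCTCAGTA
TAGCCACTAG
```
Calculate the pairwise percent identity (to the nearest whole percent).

10%

Mismatches at positions 1, 2, 3, 5, 6, 7, 8, 9, 10 (1-based): 9 of 10.
Identical positions: 1/10 = 10% → 10%.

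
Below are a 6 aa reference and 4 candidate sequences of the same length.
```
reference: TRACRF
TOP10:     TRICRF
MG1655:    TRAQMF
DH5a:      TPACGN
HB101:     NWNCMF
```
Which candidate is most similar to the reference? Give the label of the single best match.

TOP10

TOP10 differs at 1 position; MG1655 differs at 2 positions; DH5a differs at 3 positions; HB101 differs at 4 positions. The closest is TOP10.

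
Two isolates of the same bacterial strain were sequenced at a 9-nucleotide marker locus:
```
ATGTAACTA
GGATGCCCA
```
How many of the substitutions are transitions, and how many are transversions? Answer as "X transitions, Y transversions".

4 transitions, 2 transversions

Transitions (purine↔purine or pyrimidine↔pyrimidine): 1 A→G, 3 G→A, 5 A→G, 8 T→C.
Transversions (purine↔pyrimidine): 2 T→G, 6 A→C.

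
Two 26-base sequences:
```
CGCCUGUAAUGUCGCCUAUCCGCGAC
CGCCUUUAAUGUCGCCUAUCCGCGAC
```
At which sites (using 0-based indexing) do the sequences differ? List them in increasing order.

Scanning 0-based: 5: G/U.

5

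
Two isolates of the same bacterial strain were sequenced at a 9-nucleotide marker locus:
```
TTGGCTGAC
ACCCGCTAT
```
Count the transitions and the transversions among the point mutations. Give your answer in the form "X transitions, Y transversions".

Transitions (purine↔purine or pyrimidine↔pyrimidine): 2 T→C, 6 T→C, 9 C→T.
Transversions (purine↔pyrimidine): 1 T→A, 3 G→C, 4 G→C, 5 C→G, 7 G→T.

3 transitions, 5 transversions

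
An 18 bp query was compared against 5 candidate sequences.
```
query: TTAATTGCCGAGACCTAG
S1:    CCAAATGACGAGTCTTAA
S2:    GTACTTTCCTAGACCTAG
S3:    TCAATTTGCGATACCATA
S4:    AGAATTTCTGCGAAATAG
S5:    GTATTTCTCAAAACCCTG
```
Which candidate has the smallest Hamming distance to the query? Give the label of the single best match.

S1 differs at 7 positions; S2 differs at 4 positions; S3 differs at 7 positions; S4 differs at 7 positions; S5 differs at 8 positions. The closest is S2.

S2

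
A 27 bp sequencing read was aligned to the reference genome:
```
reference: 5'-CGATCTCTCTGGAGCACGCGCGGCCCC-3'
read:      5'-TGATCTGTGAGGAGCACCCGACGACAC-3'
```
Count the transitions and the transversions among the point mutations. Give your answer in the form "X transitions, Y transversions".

Transitions (purine↔purine or pyrimidine↔pyrimidine): 1 C→T.
Transversions (purine↔pyrimidine): 7 C→G, 9 C→G, 10 T→A, 18 G→C, 21 C→A, 22 G→C, 24 C→A, 26 C→A.

1 transition, 8 transversions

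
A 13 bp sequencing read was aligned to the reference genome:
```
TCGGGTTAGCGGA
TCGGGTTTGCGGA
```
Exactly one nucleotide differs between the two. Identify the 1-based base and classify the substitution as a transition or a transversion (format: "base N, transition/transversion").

base 8, transversion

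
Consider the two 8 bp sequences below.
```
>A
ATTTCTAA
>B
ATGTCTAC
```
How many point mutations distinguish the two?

Comparing position by position, 2 bases differ: 3 (T/G), 8 (A/C).

2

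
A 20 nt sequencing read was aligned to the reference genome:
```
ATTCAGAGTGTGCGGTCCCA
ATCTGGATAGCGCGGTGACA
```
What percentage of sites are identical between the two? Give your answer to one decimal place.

8 positions differ (3, 4, 5, 8, 9, 11, 17, 18), so 12 of 20 match: 12/20 = 60%.

60.0%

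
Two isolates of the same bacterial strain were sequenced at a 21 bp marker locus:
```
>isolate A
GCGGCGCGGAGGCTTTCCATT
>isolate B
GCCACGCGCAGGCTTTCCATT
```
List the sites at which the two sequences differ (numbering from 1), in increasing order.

Scanning 1-based: 3: G/C; 4: G/A; 9: G/C.

3, 4, 9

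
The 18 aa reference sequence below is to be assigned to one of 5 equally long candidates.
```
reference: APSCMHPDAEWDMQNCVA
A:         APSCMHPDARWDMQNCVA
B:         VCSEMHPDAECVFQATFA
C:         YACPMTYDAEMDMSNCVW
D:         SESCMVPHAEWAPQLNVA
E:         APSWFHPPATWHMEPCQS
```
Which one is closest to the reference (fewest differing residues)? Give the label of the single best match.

A differs at 1 residue; B differs at 9 residues; C differs at 9 residues; D differs at 8 residues; E differs at 9 residues. The closest is A.

A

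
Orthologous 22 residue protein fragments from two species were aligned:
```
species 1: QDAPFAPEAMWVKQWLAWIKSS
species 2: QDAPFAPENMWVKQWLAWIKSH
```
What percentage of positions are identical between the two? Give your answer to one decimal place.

2 positions differ (9, 22), so 20 of 22 match: 20/22 = 90.91%.

90.9%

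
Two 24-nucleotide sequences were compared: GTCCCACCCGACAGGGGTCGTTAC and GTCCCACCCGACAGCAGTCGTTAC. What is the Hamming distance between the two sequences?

Mismatches (1-based): position 15: G→C; position 16: G→A.

2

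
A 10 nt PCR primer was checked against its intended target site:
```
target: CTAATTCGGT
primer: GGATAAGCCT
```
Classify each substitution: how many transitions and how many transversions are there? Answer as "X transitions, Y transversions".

Mismatches (1-based):
position 1: C→G (pyrimidine→purine, transversion)
position 2: T→G (pyrimidine→purine, transversion)
position 4: A→T (purine→pyrimidine, transversion)
position 5: T→A (pyrimidine→purine, transversion)
position 6: T→A (pyrimidine→purine, transversion)
position 7: C→G (pyrimidine→purine, transversion)
position 8: G→C (purine→pyrimidine, transversion)
position 9: G→C (purine→pyrimidine, transversion)

0 transitions, 8 transversions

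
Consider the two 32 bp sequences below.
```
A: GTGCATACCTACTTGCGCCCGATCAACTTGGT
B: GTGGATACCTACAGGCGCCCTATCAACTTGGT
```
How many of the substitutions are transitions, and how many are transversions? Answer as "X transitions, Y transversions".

0 transitions, 4 transversions

Mismatches (1-based):
base 4: C→G (pyrimidine→purine, transversion)
base 13: T→A (pyrimidine→purine, transversion)
base 14: T→G (pyrimidine→purine, transversion)
base 21: G→T (purine→pyrimidine, transversion)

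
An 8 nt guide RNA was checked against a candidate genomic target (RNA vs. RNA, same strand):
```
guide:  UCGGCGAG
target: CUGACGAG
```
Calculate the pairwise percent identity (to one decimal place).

3 positions differ (1, 2, 4), so 5 of 8 match: 5/8 = 62.5%.

62.5%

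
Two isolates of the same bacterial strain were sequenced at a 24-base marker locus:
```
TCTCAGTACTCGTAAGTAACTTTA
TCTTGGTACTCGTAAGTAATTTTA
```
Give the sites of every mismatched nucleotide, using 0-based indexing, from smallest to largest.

3, 4, 19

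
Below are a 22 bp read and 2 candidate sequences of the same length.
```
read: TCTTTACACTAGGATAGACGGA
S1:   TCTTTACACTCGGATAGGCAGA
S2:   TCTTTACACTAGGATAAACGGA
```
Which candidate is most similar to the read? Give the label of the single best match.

S2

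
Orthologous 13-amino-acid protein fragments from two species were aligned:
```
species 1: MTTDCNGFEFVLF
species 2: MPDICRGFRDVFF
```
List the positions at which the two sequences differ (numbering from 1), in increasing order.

2, 3, 4, 6, 9, 10, 12

Scanning 1-based: 2: T/P; 3: T/D; 4: D/I; 6: N/R; 9: E/R; 10: F/D; 12: L/F.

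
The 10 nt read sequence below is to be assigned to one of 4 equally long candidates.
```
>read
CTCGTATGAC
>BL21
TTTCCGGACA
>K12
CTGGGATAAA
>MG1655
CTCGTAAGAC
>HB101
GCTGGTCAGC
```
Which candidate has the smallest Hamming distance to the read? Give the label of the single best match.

Hamming distances to read — BL21: 9; K12: 4; MG1655: 1; HB101: 8.
Smallest is MG1655 with 1 mismatch.

MG1655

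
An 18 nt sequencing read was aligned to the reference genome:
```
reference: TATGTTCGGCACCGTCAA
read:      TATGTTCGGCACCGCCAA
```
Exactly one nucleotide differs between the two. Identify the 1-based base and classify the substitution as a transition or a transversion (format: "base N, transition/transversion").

Base 15 changes T→C. T is a pyrimidine and C is a pyrimidine, so this is a transition.

base 15, transition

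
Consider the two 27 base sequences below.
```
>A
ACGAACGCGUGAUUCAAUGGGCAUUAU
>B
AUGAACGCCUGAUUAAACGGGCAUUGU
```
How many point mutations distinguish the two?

5

The sequences differ at sites 2, 9, 15, 18, 26 (1-based) — 5 in total.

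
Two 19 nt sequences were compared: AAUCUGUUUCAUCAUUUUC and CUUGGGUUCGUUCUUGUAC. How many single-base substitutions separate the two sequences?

10

Comparing position by position, 10 sites differ: 1 (A/C), 2 (A/U), 4 (C/G), 5 (U/G), 9 (U/C), 10 (C/G), 11 (A/U), 14 (A/U), 16 (U/G), 18 (U/A).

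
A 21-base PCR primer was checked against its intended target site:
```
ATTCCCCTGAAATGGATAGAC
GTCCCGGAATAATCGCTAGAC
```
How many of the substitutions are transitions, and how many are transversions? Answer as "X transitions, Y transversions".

Transitions (purine↔purine or pyrimidine↔pyrimidine): 1 A→G, 3 T→C, 9 G→A.
Transversions (purine↔pyrimidine): 6 C→G, 7 C→G, 8 T→A, 10 A→T, 14 G→C, 16 A→C.

3 transitions, 6 transversions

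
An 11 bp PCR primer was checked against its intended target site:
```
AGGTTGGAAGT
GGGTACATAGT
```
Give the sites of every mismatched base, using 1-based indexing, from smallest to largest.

Scanning 1-based: 1: A/G; 5: T/A; 6: G/C; 7: G/A; 8: A/T.

1, 5, 6, 7, 8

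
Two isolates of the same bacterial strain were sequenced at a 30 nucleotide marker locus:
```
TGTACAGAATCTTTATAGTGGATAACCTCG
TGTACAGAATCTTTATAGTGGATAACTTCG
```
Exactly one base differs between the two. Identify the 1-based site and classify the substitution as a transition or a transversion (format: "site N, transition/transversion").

The sequences differ only at site 27: C→T (pyrimidine→pyrimidine), a transition.

site 27, transition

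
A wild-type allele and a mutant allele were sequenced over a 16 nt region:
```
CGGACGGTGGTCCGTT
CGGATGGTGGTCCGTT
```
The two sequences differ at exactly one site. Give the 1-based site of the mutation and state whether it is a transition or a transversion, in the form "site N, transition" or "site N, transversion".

The sequences differ only at site 5: C→T (pyrimidine→pyrimidine), a transition.

site 5, transition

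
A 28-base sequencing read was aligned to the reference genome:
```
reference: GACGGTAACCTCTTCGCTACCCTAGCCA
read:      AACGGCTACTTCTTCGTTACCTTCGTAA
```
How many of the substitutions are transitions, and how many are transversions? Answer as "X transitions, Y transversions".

6 transitions, 3 transversions

Transitions (purine↔purine or pyrimidine↔pyrimidine): 1 G→A, 6 T→C, 10 C→T, 17 C→T, 22 C→T, 26 C→T.
Transversions (purine↔pyrimidine): 7 A→T, 24 A→C, 27 C→A.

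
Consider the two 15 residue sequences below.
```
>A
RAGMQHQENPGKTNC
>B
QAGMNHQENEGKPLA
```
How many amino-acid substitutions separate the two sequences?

6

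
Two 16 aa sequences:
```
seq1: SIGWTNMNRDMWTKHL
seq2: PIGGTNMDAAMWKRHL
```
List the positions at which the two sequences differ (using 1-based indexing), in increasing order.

Differences at position 1 (S→P), position 4 (W→G), position 8 (N→D), position 9 (R→A), position 10 (D→A), position 13 (T→K), position 14 (K→R).

1, 4, 8, 9, 10, 13, 14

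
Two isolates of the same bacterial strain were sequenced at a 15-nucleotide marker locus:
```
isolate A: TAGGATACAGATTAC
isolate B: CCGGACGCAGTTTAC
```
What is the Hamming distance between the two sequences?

5

Mismatches (1-based): base 1: T→C; base 2: A→C; base 6: T→C; base 7: A→G; base 11: A→T.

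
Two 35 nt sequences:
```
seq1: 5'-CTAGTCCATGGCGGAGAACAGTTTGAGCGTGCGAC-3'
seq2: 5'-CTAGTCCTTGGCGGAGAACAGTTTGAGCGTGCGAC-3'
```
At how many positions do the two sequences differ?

1

Comparing position by position, 1 position differs: 8 (A/T).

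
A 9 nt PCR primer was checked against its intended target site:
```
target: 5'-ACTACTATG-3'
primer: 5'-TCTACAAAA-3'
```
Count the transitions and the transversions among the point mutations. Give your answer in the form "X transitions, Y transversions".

1 transition, 3 transversions

Mismatches (1-based):
base 1: A→T (purine→pyrimidine, transversion)
base 6: T→A (pyrimidine→purine, transversion)
base 8: T→A (pyrimidine→purine, transversion)
base 9: G→A (purine→purine, transition)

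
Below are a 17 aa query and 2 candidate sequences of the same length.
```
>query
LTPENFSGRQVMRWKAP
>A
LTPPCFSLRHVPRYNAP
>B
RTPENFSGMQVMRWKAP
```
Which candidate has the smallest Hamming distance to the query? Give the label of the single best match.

A differs at 7 residues; B differs at 2 residues. The closest is B.

B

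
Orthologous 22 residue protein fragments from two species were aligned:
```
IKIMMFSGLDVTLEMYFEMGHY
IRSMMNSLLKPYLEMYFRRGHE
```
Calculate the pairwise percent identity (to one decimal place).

54.5%

Mismatches at positions 2, 3, 6, 8, 10, 11, 12, 18, 19, 22 (1-based): 10 of 22.
Identical positions: 12/22 = 54.55% → 54.5%.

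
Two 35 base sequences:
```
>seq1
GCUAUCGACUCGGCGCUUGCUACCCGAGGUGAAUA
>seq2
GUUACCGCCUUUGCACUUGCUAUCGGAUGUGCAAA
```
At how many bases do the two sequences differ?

Comparing position by position, 11 bases differ: 2 (C/U), 5 (U/C), 8 (A/C), 11 (C/U), 12 (G/U), 15 (G/A), 23 (C/U), 25 (C/G), 28 (G/U), 32 (A/C), 34 (U/A).

11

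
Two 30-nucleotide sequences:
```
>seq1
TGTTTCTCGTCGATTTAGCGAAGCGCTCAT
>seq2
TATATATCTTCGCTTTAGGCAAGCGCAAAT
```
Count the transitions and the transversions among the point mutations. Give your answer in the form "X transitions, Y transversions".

Mismatches (1-based):
site 2: G→A (purine→purine, transition)
site 4: T→A (pyrimidine→purine, transversion)
site 6: C→A (pyrimidine→purine, transversion)
site 9: G→T (purine→pyrimidine, transversion)
site 13: A→C (purine→pyrimidine, transversion)
site 19: C→G (pyrimidine→purine, transversion)
site 20: G→C (purine→pyrimidine, transversion)
site 27: T→A (pyrimidine→purine, transversion)
site 28: C→A (pyrimidine→purine, transversion)

1 transition, 8 transversions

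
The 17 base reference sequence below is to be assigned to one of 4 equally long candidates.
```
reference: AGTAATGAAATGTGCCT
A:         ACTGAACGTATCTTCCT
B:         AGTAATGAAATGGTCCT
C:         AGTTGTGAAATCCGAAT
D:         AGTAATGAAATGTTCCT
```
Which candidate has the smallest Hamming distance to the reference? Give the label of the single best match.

D

A differs at 8 sites; B differs at 2 sites; C differs at 6 sites; D differs at 1 site. The closest is D.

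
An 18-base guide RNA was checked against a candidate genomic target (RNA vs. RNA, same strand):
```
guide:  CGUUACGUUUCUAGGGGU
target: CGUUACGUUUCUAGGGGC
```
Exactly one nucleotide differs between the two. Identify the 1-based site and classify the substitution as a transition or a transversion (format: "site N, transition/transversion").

site 18, transition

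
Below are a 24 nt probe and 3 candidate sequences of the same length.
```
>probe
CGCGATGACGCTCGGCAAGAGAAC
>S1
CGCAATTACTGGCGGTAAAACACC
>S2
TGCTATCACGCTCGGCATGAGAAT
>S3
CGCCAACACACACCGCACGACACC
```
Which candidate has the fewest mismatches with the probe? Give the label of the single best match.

S2

S1 differs at 9 sites; S2 differs at 5 sites; S3 differs at 9 sites. The closest is S2.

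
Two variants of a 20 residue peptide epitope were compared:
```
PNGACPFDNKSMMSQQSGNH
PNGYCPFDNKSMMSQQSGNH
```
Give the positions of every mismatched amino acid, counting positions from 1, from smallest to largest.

4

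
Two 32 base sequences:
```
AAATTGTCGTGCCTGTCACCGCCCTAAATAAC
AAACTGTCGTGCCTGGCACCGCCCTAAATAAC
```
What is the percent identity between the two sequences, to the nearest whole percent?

2 positions differ (4, 16), so 30 of 32 match: 30/32 = 93.75%.

94%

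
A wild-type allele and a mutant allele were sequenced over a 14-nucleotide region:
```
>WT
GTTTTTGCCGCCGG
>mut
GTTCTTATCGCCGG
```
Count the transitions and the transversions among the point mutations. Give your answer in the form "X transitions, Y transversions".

Transitions (purine↔purine or pyrimidine↔pyrimidine): 4 T→C, 7 G→A, 8 C→T.
Transversions (purine↔pyrimidine): none.

3 transitions, 0 transversions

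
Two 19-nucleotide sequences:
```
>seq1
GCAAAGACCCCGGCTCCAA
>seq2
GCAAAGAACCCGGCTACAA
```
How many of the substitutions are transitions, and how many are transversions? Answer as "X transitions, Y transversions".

Transitions (purine↔purine or pyrimidine↔pyrimidine): none.
Transversions (purine↔pyrimidine): 8 C→A, 16 C→A.

0 transitions, 2 transversions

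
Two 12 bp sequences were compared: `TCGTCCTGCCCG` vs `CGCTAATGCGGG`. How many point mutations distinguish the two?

Mismatches (1-based): position 1: T→C; position 2: C→G; position 3: G→C; position 5: C→A; position 6: C→A; position 10: C→G; position 11: C→G.

7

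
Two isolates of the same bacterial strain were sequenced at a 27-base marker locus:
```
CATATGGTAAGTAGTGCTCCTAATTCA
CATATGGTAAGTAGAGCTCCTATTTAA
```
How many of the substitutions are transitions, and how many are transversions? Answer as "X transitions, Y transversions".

0 transitions, 3 transversions

Transitions (purine↔purine or pyrimidine↔pyrimidine): none.
Transversions (purine↔pyrimidine): 15 T→A, 23 A→T, 26 C→A.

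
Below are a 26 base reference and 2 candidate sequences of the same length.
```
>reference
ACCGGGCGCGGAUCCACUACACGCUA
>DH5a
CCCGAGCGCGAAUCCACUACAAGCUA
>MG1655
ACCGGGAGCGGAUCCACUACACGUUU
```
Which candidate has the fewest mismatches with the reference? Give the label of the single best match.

DH5a differs at 4 sites; MG1655 differs at 3 sites. The closest is MG1655.

MG1655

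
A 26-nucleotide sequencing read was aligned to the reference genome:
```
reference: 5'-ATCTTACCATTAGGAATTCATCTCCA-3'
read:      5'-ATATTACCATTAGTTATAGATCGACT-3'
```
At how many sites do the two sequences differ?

8

The sequences differ at sites 3, 14, 15, 18, 19, 23, 24, 26 (1-based) — 8 in total.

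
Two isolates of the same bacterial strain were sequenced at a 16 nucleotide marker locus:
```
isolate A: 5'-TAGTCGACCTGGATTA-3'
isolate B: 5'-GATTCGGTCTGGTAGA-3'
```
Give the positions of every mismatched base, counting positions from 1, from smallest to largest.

1, 3, 7, 8, 13, 14, 15

Differences at position 1 (T→G), position 3 (G→T), position 7 (A→G), position 8 (C→T), position 13 (A→T), position 14 (T→A), position 15 (T→G).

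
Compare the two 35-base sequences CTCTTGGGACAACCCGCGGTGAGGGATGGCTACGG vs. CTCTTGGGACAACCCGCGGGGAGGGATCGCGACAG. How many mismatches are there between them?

4

Mismatches (1-based): base 20: T→G; base 28: G→C; base 31: T→G; base 34: G→A.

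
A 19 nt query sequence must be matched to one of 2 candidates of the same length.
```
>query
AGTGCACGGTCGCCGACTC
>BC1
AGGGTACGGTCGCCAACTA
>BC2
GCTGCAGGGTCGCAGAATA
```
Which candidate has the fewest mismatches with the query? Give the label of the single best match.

BC1 differs at 4 positions; BC2 differs at 6 positions. The closest is BC1.

BC1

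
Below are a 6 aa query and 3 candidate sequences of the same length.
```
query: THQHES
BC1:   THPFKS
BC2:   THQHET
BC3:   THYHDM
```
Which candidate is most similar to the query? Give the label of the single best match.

Hamming distances to query — BC1: 3; BC2: 1; BC3: 3.
Smallest is BC2 with 1 mismatch.

BC2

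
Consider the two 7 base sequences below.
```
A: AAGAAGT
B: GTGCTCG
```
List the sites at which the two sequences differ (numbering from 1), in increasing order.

1, 2, 4, 5, 6, 7

Differences at site 1 (A→G), site 2 (A→T), site 4 (A→C), site 5 (A→T), site 6 (G→C), site 7 (T→G).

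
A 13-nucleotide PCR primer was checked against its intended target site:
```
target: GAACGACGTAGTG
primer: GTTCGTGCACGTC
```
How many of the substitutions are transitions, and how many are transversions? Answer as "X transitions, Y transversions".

0 transitions, 8 transversions

Transitions (purine↔purine or pyrimidine↔pyrimidine): none.
Transversions (purine↔pyrimidine): 2 A→T, 3 A→T, 6 A→T, 7 C→G, 8 G→C, 9 T→A, 10 A→C, 13 G→C.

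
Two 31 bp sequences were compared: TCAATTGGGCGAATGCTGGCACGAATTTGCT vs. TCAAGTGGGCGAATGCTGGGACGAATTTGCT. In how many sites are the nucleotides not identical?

The sequences differ at sites 5, 20 (1-based) — 2 in total.

2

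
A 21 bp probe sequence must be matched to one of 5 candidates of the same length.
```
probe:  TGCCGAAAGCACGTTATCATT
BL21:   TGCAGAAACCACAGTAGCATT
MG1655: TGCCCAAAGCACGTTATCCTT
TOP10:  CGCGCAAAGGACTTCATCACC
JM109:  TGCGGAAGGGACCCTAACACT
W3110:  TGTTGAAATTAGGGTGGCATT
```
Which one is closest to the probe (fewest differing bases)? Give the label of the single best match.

MG1655

BL21 differs at 5 bases; MG1655 differs at 2 bases; TOP10 differs at 8 bases; JM109 differs at 7 bases; W3110 differs at 8 bases. The closest is MG1655.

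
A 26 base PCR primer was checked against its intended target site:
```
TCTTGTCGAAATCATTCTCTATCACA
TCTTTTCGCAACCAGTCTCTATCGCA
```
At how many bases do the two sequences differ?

5

Mismatches (1-based): base 5: G→T; base 9: A→C; base 12: T→C; base 15: T→G; base 24: A→G.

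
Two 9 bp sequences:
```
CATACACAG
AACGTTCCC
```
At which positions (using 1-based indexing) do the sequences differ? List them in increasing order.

Scanning 1-based: 1: C/A; 3: T/C; 4: A/G; 5: C/T; 6: A/T; 8: A/C; 9: G/C.

1, 3, 4, 5, 6, 8, 9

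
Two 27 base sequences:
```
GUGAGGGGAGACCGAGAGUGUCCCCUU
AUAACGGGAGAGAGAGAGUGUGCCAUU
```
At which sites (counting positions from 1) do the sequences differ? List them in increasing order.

Differences at site 1 (G→A), site 3 (G→A), site 5 (G→C), site 12 (C→G), site 13 (C→A), site 22 (C→G), site 25 (C→A).

1, 3, 5, 12, 13, 22, 25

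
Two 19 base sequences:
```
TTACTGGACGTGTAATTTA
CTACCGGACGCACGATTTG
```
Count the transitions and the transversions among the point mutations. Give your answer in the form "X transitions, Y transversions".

7 transitions, 0 transversions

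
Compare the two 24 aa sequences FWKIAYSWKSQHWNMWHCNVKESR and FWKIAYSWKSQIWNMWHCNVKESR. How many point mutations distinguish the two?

1

Comparing position by position, 1 residue differs: 12 (H/I).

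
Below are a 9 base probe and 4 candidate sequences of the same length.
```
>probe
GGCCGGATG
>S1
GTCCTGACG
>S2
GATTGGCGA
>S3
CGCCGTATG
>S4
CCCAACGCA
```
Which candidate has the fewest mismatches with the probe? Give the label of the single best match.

S3

Hamming distances to probe — S1: 3; S2: 6; S3: 2; S4: 8.
Smallest is S3 with 2 mismatches.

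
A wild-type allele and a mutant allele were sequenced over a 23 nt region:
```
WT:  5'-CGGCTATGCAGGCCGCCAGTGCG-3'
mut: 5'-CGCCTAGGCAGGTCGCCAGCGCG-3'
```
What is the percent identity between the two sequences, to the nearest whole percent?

Mismatches at positions 3, 7, 13, 20 (1-based): 4 of 23.
Identical positions: 19/23 = 82.61% → 83%.

83%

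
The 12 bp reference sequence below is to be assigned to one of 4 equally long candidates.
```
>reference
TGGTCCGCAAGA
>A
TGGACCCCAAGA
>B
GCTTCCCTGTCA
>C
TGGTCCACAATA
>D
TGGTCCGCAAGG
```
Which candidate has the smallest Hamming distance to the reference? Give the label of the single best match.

Hamming distances to reference — A: 2; B: 8; C: 2; D: 1.
Smallest is D with 1 mismatch.

D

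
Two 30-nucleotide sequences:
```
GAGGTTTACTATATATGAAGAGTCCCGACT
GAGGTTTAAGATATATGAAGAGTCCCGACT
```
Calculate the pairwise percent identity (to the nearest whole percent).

2 positions differ (9, 10), so 28 of 30 match: 28/30 = 93.33%.

93%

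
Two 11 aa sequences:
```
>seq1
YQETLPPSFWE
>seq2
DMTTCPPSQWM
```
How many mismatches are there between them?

The sequences differ at residues 1, 2, 3, 5, 9, 11 (1-based) — 6 in total.

6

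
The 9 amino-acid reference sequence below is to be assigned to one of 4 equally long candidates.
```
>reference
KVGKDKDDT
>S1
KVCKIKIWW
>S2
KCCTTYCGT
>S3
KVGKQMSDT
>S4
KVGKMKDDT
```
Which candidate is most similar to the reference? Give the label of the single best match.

S4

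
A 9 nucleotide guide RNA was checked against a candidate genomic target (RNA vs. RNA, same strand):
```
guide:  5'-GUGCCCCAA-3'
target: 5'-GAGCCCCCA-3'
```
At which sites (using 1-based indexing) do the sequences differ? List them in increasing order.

2, 8

Differences at site 2 (U→A), site 8 (A→C).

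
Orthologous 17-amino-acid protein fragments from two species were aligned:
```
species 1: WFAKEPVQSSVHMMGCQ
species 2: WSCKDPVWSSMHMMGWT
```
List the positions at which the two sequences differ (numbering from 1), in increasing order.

2, 3, 5, 8, 11, 16, 17

Differences at position 2 (F→S), position 3 (A→C), position 5 (E→D), position 8 (Q→W), position 11 (V→M), position 16 (C→W), position 17 (Q→T).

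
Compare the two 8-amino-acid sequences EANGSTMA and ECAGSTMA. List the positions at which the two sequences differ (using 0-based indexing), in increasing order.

1, 2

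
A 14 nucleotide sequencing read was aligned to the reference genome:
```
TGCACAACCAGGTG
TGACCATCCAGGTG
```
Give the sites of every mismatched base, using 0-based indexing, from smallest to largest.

2, 3, 6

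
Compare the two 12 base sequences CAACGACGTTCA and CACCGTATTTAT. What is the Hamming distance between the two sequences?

The sequences differ at positions 3, 6, 7, 8, 11, 12 (1-based) — 6 in total.

6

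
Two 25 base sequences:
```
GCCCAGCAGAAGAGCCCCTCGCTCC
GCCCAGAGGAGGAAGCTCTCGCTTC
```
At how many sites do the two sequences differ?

7

Mismatches (1-based): site 7: C→A; site 8: A→G; site 11: A→G; site 14: G→A; site 15: C→G; site 17: C→T; site 24: C→T.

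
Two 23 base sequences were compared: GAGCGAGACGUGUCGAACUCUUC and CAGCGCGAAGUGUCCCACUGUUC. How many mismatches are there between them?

6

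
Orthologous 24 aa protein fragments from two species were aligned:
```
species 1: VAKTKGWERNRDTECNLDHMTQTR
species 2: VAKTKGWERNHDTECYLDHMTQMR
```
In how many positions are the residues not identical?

Mismatches (1-based): position 11: R→H; position 16: N→Y; position 23: T→M.

3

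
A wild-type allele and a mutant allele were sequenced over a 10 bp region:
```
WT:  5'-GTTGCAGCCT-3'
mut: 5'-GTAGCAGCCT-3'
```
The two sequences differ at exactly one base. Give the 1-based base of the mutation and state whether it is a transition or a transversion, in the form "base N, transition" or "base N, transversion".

base 3, transversion

Base 3 changes T→A. T is a pyrimidine and A is a purine, so this is a transversion.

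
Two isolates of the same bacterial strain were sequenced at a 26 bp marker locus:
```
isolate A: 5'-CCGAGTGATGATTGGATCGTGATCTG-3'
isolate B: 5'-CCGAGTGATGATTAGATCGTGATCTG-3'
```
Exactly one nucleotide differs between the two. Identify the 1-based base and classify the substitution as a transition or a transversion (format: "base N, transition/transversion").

Base 14 changes G→A. G is a purine and A is a purine, so this is a transition.

base 14, transition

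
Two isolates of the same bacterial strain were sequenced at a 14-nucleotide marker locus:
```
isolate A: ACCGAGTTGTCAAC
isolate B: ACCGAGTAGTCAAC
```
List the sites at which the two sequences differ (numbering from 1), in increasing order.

Differences at site 8 (T→A).

8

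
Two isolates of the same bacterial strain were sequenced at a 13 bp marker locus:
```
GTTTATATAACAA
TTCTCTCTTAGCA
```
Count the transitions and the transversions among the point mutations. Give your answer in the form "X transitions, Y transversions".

Transitions (purine↔purine or pyrimidine↔pyrimidine): 3 T→C.
Transversions (purine↔pyrimidine): 1 G→T, 5 A→C, 7 A→C, 9 A→T, 11 C→G, 12 A→C.

1 transition, 6 transversions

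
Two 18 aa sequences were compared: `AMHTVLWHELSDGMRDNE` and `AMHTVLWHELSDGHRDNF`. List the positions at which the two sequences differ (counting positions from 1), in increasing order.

Scanning 1-based: 14: M/H; 18: E/F.

14, 18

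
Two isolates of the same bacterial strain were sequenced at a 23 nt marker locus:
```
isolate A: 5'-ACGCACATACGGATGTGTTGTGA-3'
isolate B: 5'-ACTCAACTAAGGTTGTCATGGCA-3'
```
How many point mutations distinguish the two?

9

The sequences differ at bases 3, 6, 7, 10, 13, 17, 18, 21, 22 (1-based) — 9 in total.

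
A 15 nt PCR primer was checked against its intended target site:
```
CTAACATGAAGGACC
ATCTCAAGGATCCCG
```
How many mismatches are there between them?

9

The sequences differ at sites 1, 3, 4, 7, 9, 11, 12, 13, 15 (1-based) — 9 in total.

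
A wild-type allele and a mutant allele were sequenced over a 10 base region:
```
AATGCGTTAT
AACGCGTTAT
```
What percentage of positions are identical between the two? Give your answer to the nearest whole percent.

90%

Mismatch at position 3 (1-based): 1 of 10.
Identical positions: 9/10 = 90% → 90%.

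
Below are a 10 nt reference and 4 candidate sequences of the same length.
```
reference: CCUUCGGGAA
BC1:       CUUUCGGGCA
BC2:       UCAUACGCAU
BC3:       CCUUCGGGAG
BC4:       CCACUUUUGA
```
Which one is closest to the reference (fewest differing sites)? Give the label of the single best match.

BC1 differs at 2 sites; BC2 differs at 6 sites; BC3 differs at 1 site; BC4 differs at 7 sites. The closest is BC3.

BC3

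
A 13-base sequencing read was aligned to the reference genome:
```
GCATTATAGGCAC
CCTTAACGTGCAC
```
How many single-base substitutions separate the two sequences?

Comparing position by position, 6 sites differ: 1 (G/C), 3 (A/T), 5 (T/A), 7 (T/C), 8 (A/G), 9 (G/T).

6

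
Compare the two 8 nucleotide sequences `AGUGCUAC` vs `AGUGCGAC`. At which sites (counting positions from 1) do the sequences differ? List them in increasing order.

6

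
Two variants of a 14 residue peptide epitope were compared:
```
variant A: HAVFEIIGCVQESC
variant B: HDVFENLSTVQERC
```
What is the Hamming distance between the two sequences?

6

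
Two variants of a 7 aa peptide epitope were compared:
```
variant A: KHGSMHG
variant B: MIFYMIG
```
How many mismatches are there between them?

Comparing position by position, 5 positions differ: 1 (K/M), 2 (H/I), 3 (G/F), 4 (S/Y), 6 (H/I).

5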